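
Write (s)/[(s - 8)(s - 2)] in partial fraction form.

At s=8: P = (1·8 + 0)/(8 - 2) = 4/3. At s=2: Q = (1·2 + 0)/(2 - 8) = -1/3
Result: (4/3)/(s - 8) - (1/3)/(s - 2)


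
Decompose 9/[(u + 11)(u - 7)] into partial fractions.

9/(u + 11)(u - 7) = A/(u + 11) + B/(u - 7). A = 9/(-11 - 7) = -1/2, B = 9/(7 + 11) = 1/2
Result: (-1/2)/(u + 11) + (1/2)/(u - 7)


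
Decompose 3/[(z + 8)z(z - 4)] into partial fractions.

Using cover-up method: A = 1/32, B = -3/32, C = 1/16
Result: (1/32)/(z + 8) - (3/32)/z + (1/16)/(z - 4)


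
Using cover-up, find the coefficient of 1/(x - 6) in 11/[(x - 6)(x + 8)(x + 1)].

Cover (x - 6), set x=6: 11/[(6 + 8)(6 + 1)] = 11/98


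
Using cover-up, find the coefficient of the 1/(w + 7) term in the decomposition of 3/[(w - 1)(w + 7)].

Cover (w + 7), set w=-7: 3/((w - 1) at w=-7) = 3/(-8) = -3/8


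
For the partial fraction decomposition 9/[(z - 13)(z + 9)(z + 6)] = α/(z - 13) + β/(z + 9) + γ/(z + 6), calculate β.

Cover-up at z = -9: β = 9/[(-9 - 13)(-9 + 6)] = 9/[(-22)(-3)] = 9/66 = 3/22


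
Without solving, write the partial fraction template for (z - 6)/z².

Repeated linear factor: A/z + B/z²


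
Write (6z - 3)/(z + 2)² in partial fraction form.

(6z - 3) = P(z + 2) + Q. At z = -2: Q = 6·(-2) - 3 = -15. Coeff of z: P = 6
Result: 6/(z + 2) - 15/(z + 2)²


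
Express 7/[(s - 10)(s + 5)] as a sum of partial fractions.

7/(s - 10)(s + 5) = P/(s - 10) + Q/(s + 5). P = 7/(10 + 5) = 7/15, Q = 7/(-5 - 10) = -7/15
Result: (7/15)/(s - 10) - (7/15)/(s + 5)


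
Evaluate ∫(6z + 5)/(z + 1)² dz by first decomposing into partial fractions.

Decompose: α = 6, β = 6·(-1) + 5 = -1, so (6z + 5)/(z + 1)² = 6/(z + 1) - 1/(z + 1)². Integrate: ∫ α/(z + 1) dz = 6 ln|(z + 1)|; ∫ β/(z + 1)² dz = 1/(z + 1). Sum: 6 ln|(z + 1)| + 1/(z + 1) + C


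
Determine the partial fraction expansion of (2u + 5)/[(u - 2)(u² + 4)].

At u=2: A = (2·2 + 5)/(2² + 4) = 9/8. B = -A = -9/8, C = 2 - 2·A = -1/4
Result: (9/8)/(u - 2) - ((9/8)u + 1/4)/(u² + 4)


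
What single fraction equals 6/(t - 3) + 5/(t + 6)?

Common denominator (t - 3)(t + 6). Numerator: 6(t + 6) + 5(t - 3) = (6t + 36) + (5t - 15) = 11t + 21
Result: (11t + 21)/[(t - 3)(t + 6)]


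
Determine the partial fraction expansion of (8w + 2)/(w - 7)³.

(8w + 2) = α(w - 7)² + β(w - 7) + γ. At w = 7: γ = 8·7 + 2 = 58. Coefficients: α = 0, β = 8
Result: 8/(w - 7)² + 58/(w - 7)³


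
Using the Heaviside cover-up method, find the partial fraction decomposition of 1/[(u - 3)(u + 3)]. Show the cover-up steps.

Cover (u - 3): set u=3, get P = 1/(3 + 3) = 1/6. Cover (u + 3): set u=-3, get Q = 1/(-3 - 3) = -1/6.
Result: (1/6)/(u - 3) - (1/6)/(u + 3)


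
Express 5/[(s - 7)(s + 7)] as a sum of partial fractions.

5/(s - 7)(s + 7) = α/(s - 7) + β/(s + 7). α = 5/(7 + 7) = 5/14, β = 5/(-7 - 7) = -5/14
Result: (5/14)/(s - 7) - (5/14)/(s + 7)


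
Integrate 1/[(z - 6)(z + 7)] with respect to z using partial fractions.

Decompose: 1/[(z - 6)(z + 7)] = (1/13)/(z - 6) - (1/13)/(z + 7). Integrate each term: (1/13) ln|(z - 6)| - (1/13) ln|(z + 7)| + C


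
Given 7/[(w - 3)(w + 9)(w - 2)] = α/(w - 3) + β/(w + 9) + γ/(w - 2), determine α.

Cover-up at w = 3: α = 7/[(3 + 9)(3 - 2)] = 7/[(12)(1)] = 7/12


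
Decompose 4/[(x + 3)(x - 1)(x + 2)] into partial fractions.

Using cover-up method: A = 1, B = 1/3, C = -4/3
Result: 1/(x + 3) + (1/3)/(x - 1) - (4/3)/(x + 2)


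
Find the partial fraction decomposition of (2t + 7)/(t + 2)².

(2t + 7) = P(t + 2) + Q. At t = -2: Q = 2·(-2) + 7 = 3. Coeff of t: P = 2
Result: 2/(t + 2) + 3/(t + 2)²


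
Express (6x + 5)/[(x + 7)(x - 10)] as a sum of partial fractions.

At x=-7: A = (6·(-7) + 5)/(-7 - 10) = 37/17. At x=10: B = (6·10 + 5)/(10 + 7) = 65/17
Result: (37/17)/(x + 7) + (65/17)/(x - 10)


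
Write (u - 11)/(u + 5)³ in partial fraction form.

(u - 11) = α(u + 5)² + β(u + 5) + γ. At u = -5: γ = 1·(-5) - 11 = -16. Coefficients: α = 0, β = 1
Result: 1/(u + 5)² - 16/(u + 5)³


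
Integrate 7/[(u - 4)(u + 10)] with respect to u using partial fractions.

Decompose: 7/[(u - 4)(u + 10)] = (1/2)/(u - 4) - (1/2)/(u + 10). Integrate each term: (1/2) ln|(u - 4)| - (1/2) ln|(u + 10)| + C


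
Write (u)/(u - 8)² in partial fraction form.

(u) = P(u - 8) + Q. At u = 8: Q = 1·8 + 0 = 8. Coeff of u: P = 1
Result: 1/(u - 8) + 8/(u - 8)²


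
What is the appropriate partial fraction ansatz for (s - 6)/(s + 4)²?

Repeated linear factor: A/(s + 4) + B/(s + 4)²


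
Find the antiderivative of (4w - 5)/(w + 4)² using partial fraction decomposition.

Decompose: P = 4, Q = 4·(-4) - 5 = -21, so (4w - 5)/(w + 4)² = 4/(w + 4) - 21/(w + 4)². Integrate: ∫ P/(w + 4) dw = 4 ln|(w + 4)|; ∫ Q/(w + 4)² dw = 21/(w + 4). Sum: 4 ln|(w + 4)| + 21/(w + 4) + C


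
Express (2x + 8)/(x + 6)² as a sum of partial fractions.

(2x + 8) = α(x + 6) + β. At x = -6: β = 2·(-6) + 8 = -4. Coeff of x: α = 2
Result: 2/(x + 6) - 4/(x + 6)²


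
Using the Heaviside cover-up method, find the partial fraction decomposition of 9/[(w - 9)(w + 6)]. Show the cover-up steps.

Cover (w - 9): set w=9, get α = 9/(9 + 6) = 3/5. Cover (w + 6): set w=-6, get β = 9/(-6 - 9) = -3/5.
Result: (3/5)/(w - 9) - (3/5)/(w + 6)


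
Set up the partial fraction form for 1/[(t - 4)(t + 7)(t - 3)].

Three distinct linear factors: α/(t - 4) + β/(t + 7) + γ/(t - 3)


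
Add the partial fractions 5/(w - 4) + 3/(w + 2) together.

Common denominator (w - 4)(w + 2). Numerator: 5(w + 2) + 3(w - 4) = (5w + 10) + (3w - 12) = 8w - 2
Result: (8w - 2)/[(w - 4)(w + 2)]


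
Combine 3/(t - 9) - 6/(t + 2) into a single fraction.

Common denominator (t - 9)(t + 2). Numerator: 3(t + 2) - 6(t - 9) = (3t + 6) - (6t - 54) = -3t + 60
Result: (-3t + 60)/[(t - 9)(t + 2)]


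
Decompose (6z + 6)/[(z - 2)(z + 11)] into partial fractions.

At z=2: P = (6·2 + 6)/(2 + 11) = 18/13. At z=-11: Q = (6·(-11) + 6)/(-11 - 2) = 60/13
Result: (18/13)/(z - 2) + (60/13)/(z + 11)


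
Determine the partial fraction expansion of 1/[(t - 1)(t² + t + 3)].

Cover-up at t = 1: P = 1/(1² + 1·1 + 3) = 1/5. Then Q = -P = -1/5, R = -P·(1 + 1) = -2/5
Result: (1/5)/(t - 1) - ((1/5)t + 2/5)/(t² + t + 3)


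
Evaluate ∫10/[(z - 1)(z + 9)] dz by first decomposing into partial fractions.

Decompose: 10/[(z - 1)(z + 9)] = 1/(z - 1) - 1/(z + 9). Integrate each term: ln|(z - 1)| - ln|(z + 9)| + C


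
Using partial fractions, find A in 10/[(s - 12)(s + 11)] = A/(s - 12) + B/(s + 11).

Cover-up at s = 12: A = 10/(12 + 11) = 10/23


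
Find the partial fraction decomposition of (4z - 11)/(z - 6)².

(4z - 11) = P(z - 6) + Q. At z = 6: Q = 4·6 - 11 = 13. Coeff of z: P = 4
Result: 4/(z - 6) + 13/(z - 6)²


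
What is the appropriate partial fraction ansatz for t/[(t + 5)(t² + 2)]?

Linear + irreducible quadratic: α/(t + 5) + (βt + γ)/(t² + 2)


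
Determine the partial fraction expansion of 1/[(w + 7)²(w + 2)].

Cover-up at w=-2: C = 1/(-2 + 7)² = 1/25. Cover-up at w=-7: B = 1/(-7 + 2) = -1/5. Comparing w² coeff: A = -C = -1/25
Result: (-1/25)/(w + 7) - (1/5)/(w + 7)² + (1/25)/(w + 2)


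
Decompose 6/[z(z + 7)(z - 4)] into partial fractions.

Using cover-up method: α = -3/14, β = 6/77, γ = 3/22
Result: (-3/14)/z + (6/77)/(z + 7) + (3/22)/(z - 4)


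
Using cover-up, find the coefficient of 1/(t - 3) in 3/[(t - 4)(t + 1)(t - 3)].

Cover (t - 3), set t=3: 3/[(3 - 4)(3 + 1)] = -3/4


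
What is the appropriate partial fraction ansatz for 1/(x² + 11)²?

Repeated quadratic factor: (Ax + B)/(x² + 11) + (Cx + D)/(x² + 11)²


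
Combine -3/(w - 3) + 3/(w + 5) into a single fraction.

Common denominator (w - 3)(w + 5). Numerator: -3(w + 5) + 3(w - 3) = (-3w - 15) + (3w - 9) = -24
Result: (-24)/[(w - 3)(w + 5)]


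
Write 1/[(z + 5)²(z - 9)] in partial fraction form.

Cover-up at z=9: γ = 1/(9 + 5)² = 1/196. Cover-up at z=-5: β = 1/(-5 - 9) = -1/14. Comparing z² coeff: α = -γ = -1/196
Result: (-1/196)/(z + 5) - (1/14)/(z + 5)² + (1/196)/(z - 9)


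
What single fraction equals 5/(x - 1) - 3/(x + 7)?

Common denominator (x - 1)(x + 7). Numerator: 5(x + 7) - 3(x - 1) = (5x + 35) - (3x - 3) = 2x + 38
Result: (2x + 38)/[(x - 1)(x + 7)]


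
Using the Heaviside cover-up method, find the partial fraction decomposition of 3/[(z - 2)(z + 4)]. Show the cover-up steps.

Cover (z - 2): set z=2, get A = 3/(2 + 4) = 1/2. Cover (z + 4): set z=-4, get B = 3/(-4 - 2) = -1/2.
Result: (1/2)/(z - 2) - (1/2)/(z + 4)


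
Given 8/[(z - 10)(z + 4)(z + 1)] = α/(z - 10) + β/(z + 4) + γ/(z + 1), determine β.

Cover-up at z = -4: β = 8/[(-4 - 10)(-4 + 1)] = 8/[(-14)(-3)] = 8/42 = 4/21


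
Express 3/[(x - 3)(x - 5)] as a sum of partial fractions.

3/(x - 3)(x - 5) = P/(x - 3) + Q/(x - 5). P = 3/(3 - 5) = -3/2, Q = 3/(5 - 3) = 3/2
Result: (-3/2)/(x - 3) + (3/2)/(x - 5)


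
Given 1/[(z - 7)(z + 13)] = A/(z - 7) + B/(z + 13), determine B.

Cover-up at z = -13: B = 1/(-13 - 7) = -1/20


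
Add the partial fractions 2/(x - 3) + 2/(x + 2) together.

Common denominator (x - 3)(x + 2). Numerator: 2(x + 2) + 2(x - 3) = (2x + 4) + (2x - 6) = 4x - 2
Result: (4x - 2)/[(x - 3)(x + 2)]


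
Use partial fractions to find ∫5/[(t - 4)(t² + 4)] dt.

Cover-up at t=4: P = 5/(4²+4) = 1/4. Coeff matching: Q = -1/4, R = -1. Decomposition: (1/4)/(t - 4) - ((1/4)t + 1)/(t² + 4). Integrate: linear → ln, quadratic → (1/2)ln + arctan: (1/4) ln|(t - 4)| - (1/8) ln(t² + 4) - (1/2) arctan(t/2) + C


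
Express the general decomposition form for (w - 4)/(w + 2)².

Repeated linear factor: α/(w + 2) + β/(w + 2)²


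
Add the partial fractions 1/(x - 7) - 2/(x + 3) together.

Common denominator (x - 7)(x + 3). Numerator: 1(x + 3) - 2(x - 7) = (x + 3) - (2x - 14) = -x + 17
Result: (-x + 17)/[(x - 7)(x + 3)]


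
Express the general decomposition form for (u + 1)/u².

Repeated linear factor: α/u + β/u²


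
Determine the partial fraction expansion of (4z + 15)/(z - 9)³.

(4z + 15) = A(z - 9)² + B(z - 9) + C. At z = 9: C = 4·9 + 15 = 51. Coefficients: A = 0, B = 4
Result: 4/(z - 9)² + 51/(z - 9)³


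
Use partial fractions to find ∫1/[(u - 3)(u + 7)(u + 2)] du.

Cover-up: A = 1/50, B = 1/50, C = -1/25. Decomposition: (1/50)/(u - 3) + (1/50)/(u + 7) - (1/25)/(u + 2). Integrate each term: (1/50) ln|(u - 3)| + (1/50) ln|(u + 7)| - (1/25) ln|(u + 2)| + C


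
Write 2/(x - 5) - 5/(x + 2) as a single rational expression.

Common denominator (x - 5)(x + 2). Numerator: 2(x + 2) - 5(x - 5) = (2x + 4) - (5x - 25) = -3x + 29
Result: (-3x + 29)/[(x - 5)(x + 2)]


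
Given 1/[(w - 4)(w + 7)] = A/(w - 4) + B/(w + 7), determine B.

Cover-up at w = -7: B = 1/(-7 - 4) = -1/11


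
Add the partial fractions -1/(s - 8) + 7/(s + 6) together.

Common denominator (s - 8)(s + 6). Numerator: -1(s + 6) + 7(s - 8) = (-s - 6) + (7s - 56) = 6s - 62
Result: (6s - 62)/[(s - 8)(s + 6)]


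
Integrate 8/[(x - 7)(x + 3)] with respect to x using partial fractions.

Decompose: 8/[(x - 7)(x + 3)] = (4/5)/(x - 7) - (4/5)/(x + 3). Integrate each term: (4/5) ln|(x - 7)| - (4/5) ln|(x + 3)| + C


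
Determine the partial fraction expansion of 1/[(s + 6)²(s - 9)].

Cover-up at s=9: C = 1/(9 + 6)² = 1/225. Cover-up at s=-6: B = 1/(-6 - 9) = -1/15. Comparing s² coeff: A = -C = -1/225
Result: (-1/225)/(s + 6) - (1/15)/(s + 6)² + (1/225)/(s - 9)


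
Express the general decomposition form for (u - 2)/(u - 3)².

Repeated linear factor: α/(u - 3) + β/(u - 3)²


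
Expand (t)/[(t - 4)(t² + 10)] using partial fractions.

At t=4: α = (1·4 + 0)/(4² + 10) = 2/13. β = -α = -2/13, γ = 1 - 4·α = 5/13
Result: (2/13)/(t - 4) - ((2/13)t - 5/13)/(t² + 10)


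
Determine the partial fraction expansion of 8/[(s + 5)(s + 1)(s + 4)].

Using cover-up method: A = 2, B = 2/3, C = -8/3
Result: 2/(s + 5) + (2/3)/(s + 1) - (8/3)/(s + 4)


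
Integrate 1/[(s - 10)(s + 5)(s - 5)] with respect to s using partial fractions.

Cover-up: P = 1/75, Q = 1/150, R = -1/50. Decomposition: (1/75)/(s - 10) + (1/150)/(s + 5) - (1/50)/(s - 5). Integrate each term: (1/75) ln|(s - 10)| + (1/150) ln|(s + 5)| - (1/50) ln|(s - 5)| + C


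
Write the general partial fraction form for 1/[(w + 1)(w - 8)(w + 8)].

Three distinct linear factors: α/(w + 1) + β/(w - 8) + γ/(w + 8)


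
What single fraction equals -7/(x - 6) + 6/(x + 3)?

Common denominator (x - 6)(x + 3). Numerator: -7(x + 3) + 6(x - 6) = (-7x - 21) + (6x - 36) = -x - 57
Result: (-x - 57)/[(x - 6)(x + 3)]


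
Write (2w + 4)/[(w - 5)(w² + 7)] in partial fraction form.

At w=5: A = (2·5 + 4)/(5² + 7) = 7/16. B = -A = -7/16, C = 2 - 5·A = -3/16
Result: (7/16)/(w - 5) - ((7/16)w + 3/16)/(w² + 7)


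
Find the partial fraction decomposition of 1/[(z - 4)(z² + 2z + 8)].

Cover-up at z = 4: A = 1/(4² + 2·4 + 8) = 1/32. Then B = -A = -1/32, C = -A·(2 + 4) = -3/16
Result: (1/32)/(z - 4) - ((1/32)z + 3/16)/(z² + 2z + 8)


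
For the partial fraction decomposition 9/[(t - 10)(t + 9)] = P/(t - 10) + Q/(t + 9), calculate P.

Cover-up at t = 10: P = 9/(10 + 9) = 9/19


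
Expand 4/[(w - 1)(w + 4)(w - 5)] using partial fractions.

Using cover-up method: P = -1/5, Q = 4/45, R = 1/9
Result: (-1/5)/(w - 1) + (4/45)/(w + 4) + (1/9)/(w - 5)


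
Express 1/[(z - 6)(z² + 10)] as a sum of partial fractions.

Cover-up at z = 6: A = 1/(6² + 10) = 1/46. Then B = -A = -1/46, C = -A·(0 + 6) = -3/23
Result: (1/46)/(z - 6) - ((1/46)z + 3/23)/(z² + 10)


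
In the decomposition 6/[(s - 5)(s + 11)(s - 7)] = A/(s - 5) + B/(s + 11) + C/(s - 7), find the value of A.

Cover-up at s = 5: A = 6/[(5 + 11)(5 - 7)] = 6/[(16)(-2)] = -6/32 = -3/16


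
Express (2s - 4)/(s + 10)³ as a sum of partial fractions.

(2s - 4) = P(s + 10)² + Q(s + 10) + R. At s = -10: R = 2·(-10) - 4 = -24. Coefficients: P = 0, Q = 2
Result: 2/(s + 10)² - 24/(s + 10)³


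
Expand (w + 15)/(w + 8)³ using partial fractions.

(w + 15) = α(w + 8)² + β(w + 8) + γ. At w = -8: γ = 1·(-8) + 15 = 7. Coefficients: α = 0, β = 1
Result: 1/(w + 8)² + 7/(w + 8)³


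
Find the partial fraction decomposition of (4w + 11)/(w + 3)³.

(4w + 11) = A(w + 3)² + B(w + 3) + C. At w = -3: C = 4·(-3) + 11 = -1. Coefficients: A = 0, B = 4
Result: 4/(w + 3)² - 1/(w + 3)³


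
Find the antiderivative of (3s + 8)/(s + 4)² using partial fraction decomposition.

Decompose: A = 3, B = 3·(-4) + 8 = -4, so (3s + 8)/(s + 4)² = 3/(s + 4) - 4/(s + 4)². Integrate: ∫ A/(s + 4) ds = 3 ln|(s + 4)|; ∫ B/(s + 4)² ds = 4/(s + 4). Sum: 3 ln|(s + 4)| + 4/(s + 4) + C


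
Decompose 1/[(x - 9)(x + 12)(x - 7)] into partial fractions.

Using cover-up method: A = 1/42, B = 1/399, C = -1/38
Result: (1/42)/(x - 9) + (1/399)/(x + 12) - (1/38)/(x - 7)


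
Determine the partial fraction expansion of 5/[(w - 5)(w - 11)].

5/(w - 5)(w - 11) = α/(w - 5) + β/(w - 11). α = 5/(5 - 11) = -5/6, β = 5/(11 - 5) = 5/6
Result: (-5/6)/(w - 5) + (5/6)/(w - 11)


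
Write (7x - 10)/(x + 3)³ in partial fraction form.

(7x - 10) = A(x + 3)² + B(x + 3) + C. At x = -3: C = 7·(-3) - 10 = -31. Coefficients: A = 0, B = 7
Result: 7/(x + 3)² - 31/(x + 3)³


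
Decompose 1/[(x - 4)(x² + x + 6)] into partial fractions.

Cover-up at x = 4: P = 1/(4² + 1·4 + 6) = 1/26. Then Q = -P = -1/26, R = -P·(1 + 4) = -5/26
Result: (1/26)/(x - 4) - ((1/26)x + 5/26)/(x² + x + 6)


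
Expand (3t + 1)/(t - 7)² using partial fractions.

(3t + 1) = A(t - 7) + B. At t = 7: B = 3·7 + 1 = 22. Coeff of t: A = 3
Result: 3/(t - 7) + 22/(t - 7)²


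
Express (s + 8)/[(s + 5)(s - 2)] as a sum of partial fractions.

At s=-5: P = (1·(-5) + 8)/(-5 - 2) = -3/7. At s=2: Q = (1·2 + 8)/(2 + 5) = 10/7
Result: (-3/7)/(s + 5) + (10/7)/(s - 2)


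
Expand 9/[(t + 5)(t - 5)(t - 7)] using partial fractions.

Using cover-up method: α = 3/40, β = -9/20, γ = 3/8
Result: (3/40)/(t + 5) - (9/20)/(t - 5) + (3/8)/(t - 7)


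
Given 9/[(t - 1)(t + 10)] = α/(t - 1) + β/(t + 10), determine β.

Cover-up at t = -10: β = 9/(-10 - 1) = -9/11


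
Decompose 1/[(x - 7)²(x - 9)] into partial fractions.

Cover-up at x=9: R = 1/(9 - 7)² = 1/4. Cover-up at x=7: Q = 1/(7 - 9) = -1/2. Comparing x² coeff: P = -R = -1/4
Result: (-1/4)/(x - 7) - (1/2)/(x - 7)² + (1/4)/(x - 9)


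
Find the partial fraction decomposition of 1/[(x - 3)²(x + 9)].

Cover-up at x=-9: C = 1/(-9 - 3)² = 1/144. Cover-up at x=3: B = 1/(3 + 9) = 1/12. Comparing x² coeff: A = -C = -1/144
Result: (-1/144)/(x - 3) + (1/12)/(x - 3)² + (1/144)/(x + 9)


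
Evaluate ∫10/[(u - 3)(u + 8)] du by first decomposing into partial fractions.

Decompose: 10/[(u - 3)(u + 8)] = (10/11)/(u - 3) - (10/11)/(u + 8). Integrate each term: (10/11) ln|(u - 3)| - (10/11) ln|(u + 8)| + C


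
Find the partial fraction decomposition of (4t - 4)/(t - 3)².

(4t - 4) = P(t - 3) + Q. At t = 3: Q = 4·3 - 4 = 8. Coeff of t: P = 4
Result: 4/(t - 3) + 8/(t - 3)²


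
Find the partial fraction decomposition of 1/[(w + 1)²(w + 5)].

Cover-up at w=-5: γ = 1/(-5 + 1)² = 1/16. Cover-up at w=-1: β = 1/(-1 + 5) = 1/4. Comparing w² coeff: α = -γ = -1/16
Result: (-1/16)/(w + 1) + (1/4)/(w + 1)² + (1/16)/(w + 5)


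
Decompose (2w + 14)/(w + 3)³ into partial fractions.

(2w + 14) = P(w + 3)² + Q(w + 3) + R. At w = -3: R = 2·(-3) + 14 = 8. Coefficients: P = 0, Q = 2
Result: 2/(w + 3)² + 8/(w + 3)³


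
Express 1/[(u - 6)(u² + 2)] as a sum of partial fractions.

Cover-up at u = 6: A = 1/(6² + 2) = 1/38. Then B = -A = -1/38, C = -A·(0 + 6) = -3/19
Result: (1/38)/(u - 6) - ((1/38)u + 3/19)/(u² + 2)


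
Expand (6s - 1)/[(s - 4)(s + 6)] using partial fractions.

At s=4: α = (6·4 - 1)/(4 + 6) = 23/10. At s=-6: β = (6·(-6) - 1)/(-6 - 4) = 37/10
Result: (23/10)/(s - 4) + (37/10)/(s + 6)


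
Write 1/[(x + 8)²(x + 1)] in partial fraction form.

Cover-up at x=-1: C = 1/(-1 + 8)² = 1/49. Cover-up at x=-8: B = 1/(-8 + 1) = -1/7. Comparing x² coeff: A = -C = -1/49
Result: (-1/49)/(x + 8) - (1/7)/(x + 8)² + (1/49)/(x + 1)


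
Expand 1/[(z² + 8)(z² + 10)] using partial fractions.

Coefficient matching gives P = R = 0, Q = 1/(10-8) = 1/2, S = -Q = -1/2
Result: (1/2)/(z² + 8) - (1/2)/(z² + 10)


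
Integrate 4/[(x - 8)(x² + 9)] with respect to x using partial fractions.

Cover-up at x=8: P = 4/(8²+9) = 4/73. Coeff matching: Q = -4/73, R = -32/73. Decomposition: (4/73)/(x - 8) - ((4/73)x + 32/73)/(x² + 9). Integrate: linear → ln, quadratic → (1/2)ln + arctan: (4/73) ln|(x - 8)| - (2/73) ln(x² + 9) - (32/219) arctan(x/3) + C


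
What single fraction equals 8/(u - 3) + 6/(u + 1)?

Common denominator (u - 3)(u + 1). Numerator: 8(u + 1) + 6(u - 3) = (8u + 8) + (6u - 18) = 14u - 10
Result: (14u - 10)/[(u - 3)(u + 1)]


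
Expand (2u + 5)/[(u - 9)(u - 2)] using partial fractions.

At u=9: A = (2·9 + 5)/(9 - 2) = 23/7. At u=2: B = (2·2 + 5)/(2 - 9) = -9/7
Result: (23/7)/(u - 9) - (9/7)/(u - 2)


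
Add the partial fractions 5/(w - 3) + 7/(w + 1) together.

Common denominator (w - 3)(w + 1). Numerator: 5(w + 1) + 7(w - 3) = (5w + 5) + (7w - 21) = 12w - 16
Result: (12w - 16)/[(w - 3)(w + 1)]


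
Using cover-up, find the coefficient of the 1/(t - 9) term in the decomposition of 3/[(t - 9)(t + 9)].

Cover (t - 9), set t=9: 3/((t + 9) at t=9) = 3/(18) = 1/6


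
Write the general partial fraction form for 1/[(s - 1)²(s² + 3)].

Repeated linear + quadratic: P/(s - 1) + Q/(s - 1)² + (Rs + S)/(s² + 3)


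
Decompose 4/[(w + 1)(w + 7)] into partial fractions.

4/(w + 1)(w + 7) = A/(w + 1) + B/(w + 7). A = 4/(-1 + 7) = 2/3, B = 4/(-7 + 1) = -2/3
Result: (2/3)/(w + 1) - (2/3)/(w + 7)


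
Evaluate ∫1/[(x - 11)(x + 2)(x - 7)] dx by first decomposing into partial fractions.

Cover-up: P = 1/52, Q = 1/117, R = -1/36. Decomposition: (1/52)/(x - 11) + (1/117)/(x + 2) - (1/36)/(x - 7). Integrate each term: (1/52) ln|(x - 11)| + (1/117) ln|(x + 2)| - (1/36) ln|(x - 7)| + C


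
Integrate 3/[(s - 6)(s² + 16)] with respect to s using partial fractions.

Cover-up at s=6: P = 3/(6²+16) = 3/52. Coeff matching: Q = -3/52, R = -9/26. Decomposition: (3/52)/(s - 6) - ((3/52)s + 9/26)/(s² + 16). Integrate: linear → ln, quadratic → (1/2)ln + arctan: (3/52) ln|(s - 6)| - (3/104) ln(s² + 16) - (9/104) arctan(s/4) + C


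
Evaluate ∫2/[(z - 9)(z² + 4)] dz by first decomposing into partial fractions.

Cover-up at z=9: A = 2/(9²+4) = 2/85. Coeff matching: B = -2/85, C = -18/85. Decomposition: (2/85)/(z - 9) - ((2/85)z + 18/85)/(z² + 4). Integrate: linear → ln, quadratic → (1/2)ln + arctan: (2/85) ln|(z - 9)| - (1/85) ln(z² + 4) - (9/85) arctan(z/2) + C


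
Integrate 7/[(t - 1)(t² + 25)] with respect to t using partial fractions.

Cover-up at t=1: A = 7/(1²+25) = 7/26. Coeff matching: B = -7/26, C = -7/26. Decomposition: (7/26)/(t - 1) - ((7/26)t + 7/26)/(t² + 25). Integrate: linear → ln, quadratic → (1/2)ln + arctan: (7/26) ln|(t - 1)| - (7/52) ln(t² + 25) - (7/130) arctan(t/5) + C


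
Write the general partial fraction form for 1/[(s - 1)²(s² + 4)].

Repeated linear + quadratic: α/(s - 1) + β/(s - 1)² + (γs + δ)/(s² + 4)


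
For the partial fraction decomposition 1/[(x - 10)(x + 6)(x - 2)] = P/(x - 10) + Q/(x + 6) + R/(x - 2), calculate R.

Cover-up at x = 2: R = 1/[(2 - 10)(2 + 6)] = 1/[(-8)(8)] = -1/64


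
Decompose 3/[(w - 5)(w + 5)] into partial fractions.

3/(w - 5)(w + 5) = α/(w - 5) + β/(w + 5). α = 3/(5 + 5) = 3/10, β = 3/(-5 - 5) = -3/10
Result: (3/10)/(w - 5) - (3/10)/(w + 5)


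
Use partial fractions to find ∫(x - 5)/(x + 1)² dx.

Decompose: P = 1, Q = 1·(-1) - 5 = -6, so (x - 5)/(x + 1)² = 1/(x + 1) - 6/(x + 1)². Integrate: ∫ P/(x + 1) dx = ln|(x + 1)|; ∫ Q/(x + 1)² dx = 6/(x + 1). Sum: ln|(x + 1)| + 6/(x + 1) + C


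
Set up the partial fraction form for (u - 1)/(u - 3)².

Repeated linear factor: A/(u - 3) + B/(u - 3)²


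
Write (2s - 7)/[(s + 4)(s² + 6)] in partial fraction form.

At s=-4: α = (2·(-4) - 7)/((-4)² + 6) = -15/22. β = -α = 15/22, γ = 2 - (-4)·α = -8/11
Result: (-15/22)/(s + 4) + ((15/22)s - 8/11)/(s² + 6)


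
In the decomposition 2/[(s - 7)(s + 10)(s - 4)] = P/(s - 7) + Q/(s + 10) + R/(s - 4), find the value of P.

Cover-up at s = 7: P = 2/[(7 + 10)(7 - 4)] = 2/[(17)(3)] = 2/51


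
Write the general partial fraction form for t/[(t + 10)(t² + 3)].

Linear + irreducible quadratic: A/(t + 10) + (Bt + C)/(t² + 3)


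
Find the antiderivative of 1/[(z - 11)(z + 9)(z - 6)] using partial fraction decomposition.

Cover-up: α = 1/100, β = 1/300, γ = -1/75. Decomposition: (1/100)/(z - 11) + (1/300)/(z + 9) - (1/75)/(z - 6). Integrate each term: (1/100) ln|(z - 11)| + (1/300) ln|(z + 9)| - (1/75) ln|(z - 6)| + C


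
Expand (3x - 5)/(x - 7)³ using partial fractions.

(3x - 5) = α(x - 7)² + β(x - 7) + γ. At x = 7: γ = 3·7 - 5 = 16. Coefficients: α = 0, β = 3
Result: 3/(x - 7)² + 16/(x - 7)³


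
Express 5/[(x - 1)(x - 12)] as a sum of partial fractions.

5/(x - 1)(x - 12) = P/(x - 1) + Q/(x - 12). P = 5/(1 - 12) = -5/11, Q = 5/(12 - 1) = 5/11
Result: (-5/11)/(x - 1) + (5/11)/(x - 12)


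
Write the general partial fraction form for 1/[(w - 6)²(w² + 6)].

Repeated linear + quadratic: α/(w - 6) + β/(w - 6)² + (γw + δ)/(w² + 6)


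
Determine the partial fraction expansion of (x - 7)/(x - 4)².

(x - 7) = α(x - 4) + β. At x = 4: β = 1·4 - 7 = -3. Coeff of x: α = 1
Result: 1/(x - 4) - 3/(x - 4)²


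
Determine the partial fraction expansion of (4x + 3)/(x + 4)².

(4x + 3) = A(x + 4) + B. At x = -4: B = 4·(-4) + 3 = -13. Coeff of x: A = 4
Result: 4/(x + 4) - 13/(x + 4)²


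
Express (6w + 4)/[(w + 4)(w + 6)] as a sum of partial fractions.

At w=-4: P = (6·(-4) + 4)/(-4 + 6) = -10. At w=-6: Q = (6·(-6) + 4)/(-6 + 4) = 16
Result: -10/(w + 4) + 16/(w + 6)


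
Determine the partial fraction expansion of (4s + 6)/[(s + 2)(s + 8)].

At s=-2: α = (4·(-2) + 6)/(-2 + 8) = -1/3. At s=-8: β = (4·(-8) + 6)/(-8 + 2) = 13/3
Result: (-1/3)/(s + 2) + (13/3)/(s + 8)


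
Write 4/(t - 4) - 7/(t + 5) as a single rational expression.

Common denominator (t - 4)(t + 5). Numerator: 4(t + 5) - 7(t - 4) = (4t + 20) - (7t - 28) = -3t + 48
Result: (-3t + 48)/[(t - 4)(t + 5)]


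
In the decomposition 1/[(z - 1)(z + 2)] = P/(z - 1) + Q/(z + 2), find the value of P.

Cover-up at z = 1: P = 1/(1 + 2) = 1/3


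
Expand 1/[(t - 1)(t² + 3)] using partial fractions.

Cover-up at t = 1: P = 1/(1² + 3) = 1/4. Then Q = -P = -1/4, R = -P·(0 + 1) = -1/4
Result: (1/4)/(t - 1) - ((1/4)t + 1/4)/(t² + 3)


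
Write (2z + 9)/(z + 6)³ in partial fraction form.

(2z + 9) = A(z + 6)² + B(z + 6) + C. At z = -6: C = 2·(-6) + 9 = -3. Coefficients: A = 0, B = 2
Result: 2/(z + 6)² - 3/(z + 6)³


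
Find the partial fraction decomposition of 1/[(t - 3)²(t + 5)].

Cover-up at t=-5: R = 1/(-5 - 3)² = 1/64. Cover-up at t=3: Q = 1/(3 + 5) = 1/8. Comparing t² coeff: P = -R = -1/64
Result: (-1/64)/(t - 3) + (1/8)/(t - 3)² + (1/64)/(t + 5)


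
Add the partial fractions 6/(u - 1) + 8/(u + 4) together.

Common denominator (u - 1)(u + 4). Numerator: 6(u + 4) + 8(u - 1) = (6u + 24) + (8u - 8) = 14u + 16
Result: (14u + 16)/[(u - 1)(u + 4)]


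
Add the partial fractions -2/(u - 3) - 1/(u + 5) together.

Common denominator (u - 3)(u + 5). Numerator: -2(u + 5) - 1(u - 3) = (-2u - 10) - (u - 3) = -3u - 7
Result: (-3u - 7)/[(u - 3)(u + 5)]


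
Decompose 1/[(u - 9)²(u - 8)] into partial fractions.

Cover-up at u=8: R = 1/(8 - 9)² = 1. Cover-up at u=9: Q = 1/(9 - 8) = 1. Comparing u² coeff: P = -R = -1
Result: -1/(u - 9) + 1/(u - 9)² + 1/(u - 8)


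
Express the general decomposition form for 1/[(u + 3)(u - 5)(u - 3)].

Three distinct linear factors: P/(u + 3) + Q/(u - 5) + R/(u - 3)


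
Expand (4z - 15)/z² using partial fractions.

(4z - 15) = Pz + Q. At z = 0: Q = 4·0 - 15 = -15. Coeff of z: P = 4
Result: 4/z - 15/z²


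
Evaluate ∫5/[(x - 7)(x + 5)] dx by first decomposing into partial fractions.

Decompose: 5/[(x - 7)(x + 5)] = (5/12)/(x - 7) - (5/12)/(x + 5). Integrate each term: (5/12) ln|(x - 7)| - (5/12) ln|(x + 5)| + C


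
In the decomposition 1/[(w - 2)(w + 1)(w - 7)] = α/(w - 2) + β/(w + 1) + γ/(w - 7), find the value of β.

Cover-up at w = -1: β = 1/[(-1 - 2)(-1 - 7)] = 1/[(-3)(-8)] = 1/24


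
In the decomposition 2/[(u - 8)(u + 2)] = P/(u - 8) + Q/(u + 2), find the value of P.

Cover-up at u = 8: P = 2/(8 + 2) = 2/10 = 1/5


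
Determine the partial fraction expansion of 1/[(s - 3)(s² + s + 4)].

Cover-up at s = 3: α = 1/(3² + 1·3 + 4) = 1/16. Then β = -α = -1/16, γ = -α·(1 + 3) = -1/4
Result: (1/16)/(s - 3) - ((1/16)s + 1/4)/(s² + s + 4)


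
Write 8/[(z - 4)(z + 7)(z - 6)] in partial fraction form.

Using cover-up method: α = -4/11, β = 8/143, γ = 4/13
Result: (-4/11)/(z - 4) + (8/143)/(z + 7) + (4/13)/(z - 6)


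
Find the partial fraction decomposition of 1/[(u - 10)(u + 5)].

1/(u - 10)(u + 5) = α/(u - 10) + β/(u + 5). α = 1/(10 + 5) = 1/15, β = 1/(-5 - 10) = -1/15
Result: (1/15)/(u - 10) - (1/15)/(u + 5)


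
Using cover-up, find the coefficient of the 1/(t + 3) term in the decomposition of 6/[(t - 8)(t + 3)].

Cover (t + 3), set t=-3: 6/((t - 8) at t=-3) = 6/(-11) = -6/11


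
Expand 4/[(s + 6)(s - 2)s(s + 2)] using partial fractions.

Using Heaviside cover-up: (-1/48)/(s + 6) + (1/16)/(s - 2) - (1/6)/s + (1/8)/(s + 2)


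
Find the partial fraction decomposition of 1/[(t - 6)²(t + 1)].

Cover-up at t=-1: γ = 1/(-1 - 6)² = 1/49. Cover-up at t=6: β = 1/(6 + 1) = 1/7. Comparing t² coeff: α = -γ = -1/49
Result: (-1/49)/(t - 6) + (1/7)/(t - 6)² + (1/49)/(t + 1)


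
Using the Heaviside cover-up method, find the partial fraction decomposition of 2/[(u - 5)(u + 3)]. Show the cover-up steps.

Cover (u - 5): set u=5, get P = 2/(5 + 3) = 1/4. Cover (u + 3): set u=-3, get Q = 2/(-3 - 5) = -1/4.
Result: (1/4)/(u - 5) - (1/4)/(u + 3)


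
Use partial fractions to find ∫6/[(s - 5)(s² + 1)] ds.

Cover-up at s=5: α = 6/(5²+1) = 3/13. Coeff matching: β = -3/13, γ = -15/13. Decomposition: (3/13)/(s - 5) - ((3/13)s + 15/13)/(s² + 1). Integrate: linear → ln, quadratic → (1/2)ln + arctan: (3/13) ln|(s - 5)| - (3/26) ln(s² + 1) - (15/13) arctan(s) + C


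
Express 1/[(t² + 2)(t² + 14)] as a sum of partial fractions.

Coefficient matching gives P = R = 0, Q = 1/(14-2) = 1/12, S = -Q = -1/12
Result: (1/12)/(t² + 2) - (1/12)/(t² + 14)


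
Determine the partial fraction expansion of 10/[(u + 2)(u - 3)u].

Using cover-up method: P = 1, Q = 2/3, R = -5/3
Result: 1/(u + 2) + (2/3)/(u - 3) - (5/3)/u


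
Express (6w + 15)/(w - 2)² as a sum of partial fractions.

(6w + 15) = A(w - 2) + B. At w = 2: B = 6·2 + 15 = 27. Coeff of w: A = 6
Result: 6/(w - 2) + 27/(w - 2)²


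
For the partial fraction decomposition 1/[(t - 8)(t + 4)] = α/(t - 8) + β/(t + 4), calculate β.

Cover-up at t = -4: β = 1/(-4 - 8) = -1/12


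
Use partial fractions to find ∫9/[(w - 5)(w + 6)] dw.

Decompose: 9/[(w - 5)(w + 6)] = (9/11)/(w - 5) - (9/11)/(w + 6). Integrate each term: (9/11) ln|(w - 5)| - (9/11) ln|(w + 6)| + C


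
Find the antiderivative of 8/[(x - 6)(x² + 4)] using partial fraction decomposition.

Cover-up at x=6: P = 8/(6²+4) = 1/5. Coeff matching: Q = -1/5, R = -6/5. Decomposition: (1/5)/(x - 6) - ((1/5)x + 6/5)/(x² + 4). Integrate: linear → ln, quadratic → (1/2)ln + arctan: (1/5) ln|(x - 6)| - (1/10) ln(x² + 4) - (3/5) arctan(x/2) + C


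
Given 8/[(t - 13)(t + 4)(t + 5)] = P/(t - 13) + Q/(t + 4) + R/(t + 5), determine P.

Cover-up at t = 13: P = 8/[(13 + 4)(13 + 5)] = 8/[(17)(18)] = 8/306 = 4/153


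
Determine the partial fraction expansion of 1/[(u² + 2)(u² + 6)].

Coefficient matching gives A = C = 0, B = 1/(6-2) = 1/4, D = -B = -1/4
Result: (1/4)/(u² + 2) - (1/4)/(u² + 6)


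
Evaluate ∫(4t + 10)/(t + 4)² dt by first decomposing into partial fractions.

Decompose: P = 4, Q = 4·(-4) + 10 = -6, so (4t + 10)/(t + 4)² = 4/(t + 4) - 6/(t + 4)². Integrate: ∫ P/(t + 4) dt = 4 ln|(t + 4)|; ∫ Q/(t + 4)² dt = 6/(t + 4). Sum: 4 ln|(t + 4)| + 6/(t + 4) + C


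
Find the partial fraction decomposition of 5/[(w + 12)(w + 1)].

5/(w + 12)(w + 1) = α/(w + 12) + β/(w + 1). α = 5/(-12 + 1) = -5/11, β = 5/(-1 + 12) = 5/11
Result: (-5/11)/(w + 12) + (5/11)/(w + 1)


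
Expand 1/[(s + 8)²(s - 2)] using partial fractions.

Cover-up at s=2: C = 1/(2 + 8)² = 1/100. Cover-up at s=-8: B = 1/(-8 - 2) = -1/10. Comparing s² coeff: A = -C = -1/100
Result: (-1/100)/(s + 8) - (1/10)/(s + 8)² + (1/100)/(s - 2)


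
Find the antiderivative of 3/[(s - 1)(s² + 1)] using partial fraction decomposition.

Cover-up at s=1: P = 3/(1²+1) = 3/2. Coeff matching: Q = -3/2, R = -3/2. Decomposition: (3/2)/(s - 1) - ((3/2)s + 3/2)/(s² + 1). Integrate: linear → ln, quadratic → (1/2)ln + arctan: (3/2) ln|(s - 1)| - (3/4) ln(s² + 1) - (3/2) arctan(s) + C


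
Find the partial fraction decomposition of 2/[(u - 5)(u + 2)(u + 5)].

Using cover-up method: P = 1/35, Q = -2/21, R = 1/15
Result: (1/35)/(u - 5) - (2/21)/(u + 2) + (1/15)/(u + 5)


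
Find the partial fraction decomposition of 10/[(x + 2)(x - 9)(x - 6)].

Using cover-up method: P = 5/44, Q = 10/33, R = -5/12
Result: (5/44)/(x + 2) + (10/33)/(x - 9) - (5/12)/(x - 6)


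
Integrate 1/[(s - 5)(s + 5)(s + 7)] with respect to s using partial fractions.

Cover-up: α = 1/120, β = -1/20, γ = 1/24. Decomposition: (1/120)/(s - 5) - (1/20)/(s + 5) + (1/24)/(s + 7). Integrate each term: (1/120) ln|(s - 5)| - (1/20) ln|(s + 5)| + (1/24) ln|(s + 7)| + C


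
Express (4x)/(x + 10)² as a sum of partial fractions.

(4x) = A(x + 10) + B. At x = -10: B = 4·(-10) + 0 = -40. Coeff of x: A = 4
Result: 4/(x + 10) - 40/(x + 10)²


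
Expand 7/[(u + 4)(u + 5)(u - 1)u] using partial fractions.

Using Heaviside cover-up: (7/20)/(u + 4) - (7/30)/(u + 5) + (7/30)/(u - 1) - (7/20)/u


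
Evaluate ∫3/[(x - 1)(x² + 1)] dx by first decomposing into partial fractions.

Cover-up at x=1: A = 3/(1²+1) = 3/2. Coeff matching: B = -3/2, C = -3/2. Decomposition: (3/2)/(x - 1) - ((3/2)x + 3/2)/(x² + 1). Integrate: linear → ln, quadratic → (1/2)ln + arctan: (3/2) ln|(x - 1)| - (3/4) ln(x² + 1) - (3/2) arctan(x) + C


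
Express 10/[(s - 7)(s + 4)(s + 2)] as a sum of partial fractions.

Using cover-up method: α = 10/99, β = 5/11, γ = -5/9
Result: (10/99)/(s - 7) + (5/11)/(s + 4) - (5/9)/(s + 2)


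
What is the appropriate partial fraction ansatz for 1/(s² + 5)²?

Repeated quadratic factor: (αs + β)/(s² + 5) + (γs + δ)/(s² + 5)²


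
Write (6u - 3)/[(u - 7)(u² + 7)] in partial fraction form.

At u=7: α = (6·7 - 3)/(7² + 7) = 39/56. β = -α = -39/56, γ = 6 - 7·α = 9/8
Result: (39/56)/(u - 7) - ((39/56)u - 9/8)/(u² + 7)


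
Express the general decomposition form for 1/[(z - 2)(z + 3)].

Distinct linear factors: α/(z - 2) + β/(z + 3)


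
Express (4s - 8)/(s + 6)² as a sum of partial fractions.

(4s - 8) = P(s + 6) + Q. At s = -6: Q = 4·(-6) - 8 = -32. Coeff of s: P = 4
Result: 4/(s + 6) - 32/(s + 6)²


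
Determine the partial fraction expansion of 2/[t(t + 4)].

2/t(t + 4) = A/t + B/(t + 4). A = 2/(0 + 4) = 1/2, B = 2/(-4 - 0) = -1/2
Result: (1/2)/t - (1/2)/(t + 4)


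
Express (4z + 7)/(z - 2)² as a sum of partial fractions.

(4z + 7) = α(z - 2) + β. At z = 2: β = 4·2 + 7 = 15. Coeff of z: α = 4
Result: 4/(z - 2) + 15/(z - 2)²


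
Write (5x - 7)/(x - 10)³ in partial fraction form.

(5x - 7) = A(x - 10)² + B(x - 10) + C. At x = 10: C = 5·10 - 7 = 43. Coefficients: A = 0, B = 5
Result: 5/(x - 10)² + 43/(x - 10)³


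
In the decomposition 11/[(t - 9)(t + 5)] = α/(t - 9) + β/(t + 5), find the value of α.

Cover-up at t = 9: α = 11/(9 + 5) = 11/14


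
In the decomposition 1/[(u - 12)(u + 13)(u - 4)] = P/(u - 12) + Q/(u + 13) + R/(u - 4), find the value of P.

Cover-up at u = 12: P = 1/[(12 + 13)(12 - 4)] = 1/[(25)(8)] = 1/200


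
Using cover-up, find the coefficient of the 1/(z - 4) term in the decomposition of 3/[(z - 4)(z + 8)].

Cover (z - 4), set z=4: 3/((z + 8) at z=4) = 3/(12) = 1/4


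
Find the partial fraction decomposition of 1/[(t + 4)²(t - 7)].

Cover-up at t=7: C = 1/(7 + 4)² = 1/121. Cover-up at t=-4: B = 1/(-4 - 7) = -1/11. Comparing t² coeff: A = -C = -1/121
Result: (-1/121)/(t + 4) - (1/11)/(t + 4)² + (1/121)/(t - 7)


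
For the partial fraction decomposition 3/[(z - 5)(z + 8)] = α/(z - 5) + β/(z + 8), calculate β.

Cover-up at z = -8: β = 3/(-8 - 5) = -3/13


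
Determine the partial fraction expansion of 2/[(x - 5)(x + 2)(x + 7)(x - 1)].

Using Heaviside cover-up: (1/168)/(x - 5) + (2/105)/(x + 2) - (1/240)/(x + 7) - (1/48)/(x - 1)


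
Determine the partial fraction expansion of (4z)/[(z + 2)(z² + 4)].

At z=-2: α = (4·(-2) + 0)/((-2)² + 4) = -1. β = -α = 1, γ = 4 - (-2)·α = 2
Result: -1/(z + 2) + (z + 2)/(z² + 4)


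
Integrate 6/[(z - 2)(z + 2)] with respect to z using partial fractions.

Decompose: 6/[(z - 2)(z + 2)] = (3/2)/(z - 2) - (3/2)/(z + 2). Integrate each term: (3/2) ln|(z - 2)| - (3/2) ln|(z + 2)| + C


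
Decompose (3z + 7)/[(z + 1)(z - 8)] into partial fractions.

At z=-1: P = (3·(-1) + 7)/(-1 - 8) = -4/9. At z=8: Q = (3·8 + 7)/(8 + 1) = 31/9
Result: (-4/9)/(z + 1) + (31/9)/(z - 8)


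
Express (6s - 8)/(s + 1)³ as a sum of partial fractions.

(6s - 8) = A(s + 1)² + B(s + 1) + C. At s = -1: C = 6·(-1) - 8 = -14. Coefficients: A = 0, B = 6
Result: 6/(s + 1)² - 14/(s + 1)³


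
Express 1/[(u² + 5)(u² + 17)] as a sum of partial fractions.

Coefficient matching gives P = R = 0, Q = 1/(17-5) = 1/12, S = -Q = -1/12
Result: (1/12)/(u² + 5) - (1/12)/(u² + 17)


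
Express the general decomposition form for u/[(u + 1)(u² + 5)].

Linear + irreducible quadratic: A/(u + 1) + (Bu + C)/(u² + 5)


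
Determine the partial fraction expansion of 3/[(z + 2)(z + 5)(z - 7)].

Using cover-up method: A = -1/9, B = 1/12, C = 1/36
Result: (-1/9)/(z + 2) + (1/12)/(z + 5) + (1/36)/(z - 7)


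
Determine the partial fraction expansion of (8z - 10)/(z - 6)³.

(8z - 10) = α(z - 6)² + β(z - 6) + γ. At z = 6: γ = 8·6 - 10 = 38. Coefficients: α = 0, β = 8
Result: 8/(z - 6)² + 38/(z - 6)³


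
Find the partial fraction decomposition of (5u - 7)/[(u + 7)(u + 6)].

At u=-7: A = (5·(-7) - 7)/(-7 + 6) = 42. At u=-6: B = (5·(-6) - 7)/(-6 + 7) = -37
Result: 42/(u + 7) - 37/(u + 6)


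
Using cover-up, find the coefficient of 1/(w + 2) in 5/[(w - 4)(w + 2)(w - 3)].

Cover (w + 2), set w=-2: 5/[(-2 - 4)(-2 - 3)] = 1/6


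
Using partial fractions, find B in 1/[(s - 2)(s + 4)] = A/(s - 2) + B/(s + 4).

Cover-up at s = -4: B = 1/(-4 - 2) = -1/6


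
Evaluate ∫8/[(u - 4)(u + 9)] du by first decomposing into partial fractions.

Decompose: 8/[(u - 4)(u + 9)] = (8/13)/(u - 4) - (8/13)/(u + 9). Integrate each term: (8/13) ln|(u - 4)| - (8/13) ln|(u + 9)| + C


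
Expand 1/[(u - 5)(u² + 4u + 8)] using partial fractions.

Cover-up at u = 5: α = 1/(5² + 4·5 + 8) = 1/53. Then β = -α = -1/53, γ = -α·(4 + 5) = -9/53
Result: (1/53)/(u - 5) - ((1/53)u + 9/53)/(u² + 4u + 8)


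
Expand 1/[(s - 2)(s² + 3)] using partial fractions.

Cover-up at s = 2: A = 1/(2² + 3) = 1/7. Then B = -A = -1/7, C = -A·(0 + 2) = -2/7
Result: (1/7)/(s - 2) - ((1/7)s + 2/7)/(s² + 3)


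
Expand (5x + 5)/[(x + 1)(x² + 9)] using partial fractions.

At x=-1: A = (5·(-1) + 5)/((-1)² + 9) = 0. B = -A = 0, C = 5 - (-1)·A = 5
Result: (5)/(x² + 9)


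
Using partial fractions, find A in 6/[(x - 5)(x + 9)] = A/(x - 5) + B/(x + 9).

Cover-up at x = 5: A = 6/(5 + 9) = 6/14 = 3/7


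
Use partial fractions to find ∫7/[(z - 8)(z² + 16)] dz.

Cover-up at z=8: α = 7/(8²+16) = 7/80. Coeff matching: β = -7/80, γ = -7/10. Decomposition: (7/80)/(z - 8) - ((7/80)z + 7/10)/(z² + 16). Integrate: linear → ln, quadratic → (1/2)ln + arctan: (7/80) ln|(z - 8)| - (7/160) ln(z² + 16) - (7/40) arctan(z/4) + C


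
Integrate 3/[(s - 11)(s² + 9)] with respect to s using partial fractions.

Cover-up at s=11: α = 3/(11²+9) = 3/130. Coeff matching: β = -3/130, γ = -33/130. Decomposition: (3/130)/(s - 11) - ((3/130)s + 33/130)/(s² + 9). Integrate: linear → ln, quadratic → (1/2)ln + arctan: (3/130) ln|(s - 11)| - (3/260) ln(s² + 9) - (11/130) arctan(s/3) + C


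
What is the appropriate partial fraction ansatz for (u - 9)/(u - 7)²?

Repeated linear factor: P/(u - 7) + Q/(u - 7)²


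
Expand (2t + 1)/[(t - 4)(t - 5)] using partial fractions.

At t=4: A = (2·4 + 1)/(4 - 5) = -9. At t=5: B = (2·5 + 1)/(5 - 4) = 11
Result: -9/(t - 4) + 11/(t - 5)


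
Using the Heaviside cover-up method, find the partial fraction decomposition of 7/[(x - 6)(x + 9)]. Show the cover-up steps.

Cover (x - 6): set x=6, get α = 7/(6 + 9) = 7/15. Cover (x + 9): set x=-9, get β = 7/(-9 - 6) = -7/15.
Result: (7/15)/(x - 6) - (7/15)/(x + 9)
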